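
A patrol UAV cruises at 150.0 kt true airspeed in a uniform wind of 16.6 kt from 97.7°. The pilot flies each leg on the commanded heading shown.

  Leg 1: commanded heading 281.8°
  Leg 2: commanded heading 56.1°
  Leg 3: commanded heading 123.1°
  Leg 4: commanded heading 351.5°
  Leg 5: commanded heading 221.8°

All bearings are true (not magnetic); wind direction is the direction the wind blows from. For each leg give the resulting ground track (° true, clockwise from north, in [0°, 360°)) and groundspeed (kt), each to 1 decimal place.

Leg 1: track=281.4°, groundspeed=166.6 kt
Leg 2: track=51.5°, groundspeed=138.0 kt
Leg 3: track=126.1°, groundspeed=135.2 kt
Leg 4: track=345.6°, groundspeed=155.5 kt
Leg 5: track=226.7°, groundspeed=159.9 kt

Leg 1: heading 281.8°; drift -0.4° → track 281.4°, groundspeed 166.6 kt
Leg 2: heading 56.1°; drift -4.6° → track 51.5°, groundspeed 138.0 kt
Leg 3: heading 123.1°; drift +3.0° → track 126.1°, groundspeed 135.2 kt
Leg 4: heading 351.5°; drift -5.9° → track 345.6°, groundspeed 155.5 kt
Leg 5: heading 221.8°; drift +4.9° → track 226.7°, groundspeed 159.9 kt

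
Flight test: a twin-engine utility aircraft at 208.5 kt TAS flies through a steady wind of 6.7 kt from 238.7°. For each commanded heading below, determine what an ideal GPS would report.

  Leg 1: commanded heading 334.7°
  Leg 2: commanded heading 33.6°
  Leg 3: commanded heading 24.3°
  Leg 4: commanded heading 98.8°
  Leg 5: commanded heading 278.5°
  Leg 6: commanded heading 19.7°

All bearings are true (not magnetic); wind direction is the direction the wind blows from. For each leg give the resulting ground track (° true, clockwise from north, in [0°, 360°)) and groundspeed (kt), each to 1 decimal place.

Leg 1: heading 334.7°; drift +1.8° → track 336.5°, groundspeed 209.3 kt
Leg 2: heading 33.6°; drift +0.8° → track 34.4°, groundspeed 214.6 kt
Leg 3: heading 24.3°; drift +1.0° → track 25.3°, groundspeed 214.1 kt
Leg 4: heading 98.8°; drift -1.2° → track 97.6°, groundspeed 213.7 kt
Leg 5: heading 278.5°; drift +1.2° → track 279.7°, groundspeed 203.4 kt
Leg 6: heading 19.7°; drift +1.1° → track 20.8°, groundspeed 213.7 kt

Leg 1: track=336.5°, groundspeed=209.3 kt
Leg 2: track=34.4°, groundspeed=214.6 kt
Leg 3: track=25.3°, groundspeed=214.1 kt
Leg 4: track=97.6°, groundspeed=213.7 kt
Leg 5: track=279.7°, groundspeed=203.4 kt
Leg 6: track=20.8°, groundspeed=213.7 kt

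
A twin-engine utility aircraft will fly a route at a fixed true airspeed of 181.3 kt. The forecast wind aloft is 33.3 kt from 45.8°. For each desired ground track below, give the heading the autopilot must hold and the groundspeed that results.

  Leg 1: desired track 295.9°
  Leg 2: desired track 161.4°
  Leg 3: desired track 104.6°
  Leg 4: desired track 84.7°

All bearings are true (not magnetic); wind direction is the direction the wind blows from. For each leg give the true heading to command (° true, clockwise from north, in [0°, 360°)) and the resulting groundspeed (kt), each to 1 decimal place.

Leg 1: desired track 295.9°; wind correction +9.9° → command heading 305.8°, groundspeed 189.9 kt
Leg 2: desired track 161.4°; wind correction -9.5° → command heading 151.9°, groundspeed 193.2 kt
Leg 3: desired track 104.6°; wind correction -9.0° → command heading 95.6°, groundspeed 161.8 kt
Leg 4: desired track 84.7°; wind correction -6.6° → command heading 78.1°, groundspeed 154.2 kt

Leg 1: heading=305.8°, groundspeed=189.9 kt
Leg 2: heading=151.9°, groundspeed=193.2 kt
Leg 3: heading=95.6°, groundspeed=161.8 kt
Leg 4: heading=78.1°, groundspeed=154.2 kt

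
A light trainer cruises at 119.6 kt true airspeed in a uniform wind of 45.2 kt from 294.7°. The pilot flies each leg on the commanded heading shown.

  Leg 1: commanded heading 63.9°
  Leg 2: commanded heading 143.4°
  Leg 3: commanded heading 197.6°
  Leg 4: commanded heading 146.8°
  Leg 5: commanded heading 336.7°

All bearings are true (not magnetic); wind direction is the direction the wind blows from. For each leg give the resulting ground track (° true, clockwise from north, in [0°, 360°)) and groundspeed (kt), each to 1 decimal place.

Leg 1: heading 63.9°; drift +13.3° → track 77.2°, groundspeed 152.3 kt
Leg 2: heading 143.4°; drift -7.8° → track 135.6°, groundspeed 160.7 kt
Leg 3: heading 197.6°; drift -19.7° → track 177.9°, groundspeed 133.0 kt
Leg 4: heading 146.8°; drift -8.6° → track 138.2°, groundspeed 159.7 kt
Leg 5: heading 336.7°; drift +19.4° → track 356.1°, groundspeed 91.2 kt

Leg 1: track=77.2°, groundspeed=152.3 kt
Leg 2: track=135.6°, groundspeed=160.7 kt
Leg 3: track=177.9°, groundspeed=133.0 kt
Leg 4: track=138.2°, groundspeed=159.7 kt
Leg 5: track=356.1°, groundspeed=91.2 kt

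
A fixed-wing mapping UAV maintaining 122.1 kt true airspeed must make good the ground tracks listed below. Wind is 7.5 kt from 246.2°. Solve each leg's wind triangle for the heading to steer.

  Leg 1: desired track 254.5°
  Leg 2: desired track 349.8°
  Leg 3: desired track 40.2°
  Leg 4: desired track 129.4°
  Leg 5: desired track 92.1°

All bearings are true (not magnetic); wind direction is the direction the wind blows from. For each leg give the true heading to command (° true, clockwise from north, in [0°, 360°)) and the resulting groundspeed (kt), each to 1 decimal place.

Leg 1: desired track 254.5°; wind correction -0.5° → command heading 254.0°, groundspeed 114.7 kt
Leg 2: desired track 349.8°; wind correction -3.4° → command heading 346.4°, groundspeed 123.6 kt
Leg 3: desired track 40.2°; wind correction -1.5° → command heading 38.7°, groundspeed 128.8 kt
Leg 4: desired track 129.4°; wind correction +3.1° → command heading 132.5°, groundspeed 125.3 kt
Leg 5: desired track 92.1°; wind correction +1.5° → command heading 93.6°, groundspeed 128.8 kt

Leg 1: heading=254.0°, groundspeed=114.7 kt
Leg 2: heading=346.4°, groundspeed=123.6 kt
Leg 3: heading=38.7°, groundspeed=128.8 kt
Leg 4: heading=132.5°, groundspeed=125.3 kt
Leg 5: heading=93.6°, groundspeed=128.8 kt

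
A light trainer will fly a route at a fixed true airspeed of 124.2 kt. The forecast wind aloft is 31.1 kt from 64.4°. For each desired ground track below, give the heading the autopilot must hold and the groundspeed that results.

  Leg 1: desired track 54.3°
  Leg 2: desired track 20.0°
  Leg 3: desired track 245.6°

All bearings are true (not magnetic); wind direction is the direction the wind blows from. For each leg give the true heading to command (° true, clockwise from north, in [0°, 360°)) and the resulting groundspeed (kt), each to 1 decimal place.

Leg 1: heading=56.8°, groundspeed=93.5 kt
Leg 2: heading=30.1°, groundspeed=100.1 kt
Leg 3: heading=245.9°, groundspeed=155.3 kt

Leg 1: desired track 54.3°; wind correction +2.5° → command heading 56.8°, groundspeed 93.5 kt
Leg 2: desired track 20.0°; wind correction +10.1° → command heading 30.1°, groundspeed 100.1 kt
Leg 3: desired track 245.6°; wind correction +0.3° → command heading 245.9°, groundspeed 155.3 kt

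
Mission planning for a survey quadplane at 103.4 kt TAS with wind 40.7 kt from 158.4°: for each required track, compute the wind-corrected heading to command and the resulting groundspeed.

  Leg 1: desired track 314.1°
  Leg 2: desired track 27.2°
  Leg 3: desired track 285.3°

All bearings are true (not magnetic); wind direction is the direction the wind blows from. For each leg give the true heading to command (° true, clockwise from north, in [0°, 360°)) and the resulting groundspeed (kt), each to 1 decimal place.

Leg 1: desired track 314.1°; wind correction -9.3° → command heading 304.8°, groundspeed 139.1 kt
Leg 2: desired track 27.2°; wind correction +17.2° → command heading 44.4°, groundspeed 125.6 kt
Leg 3: desired track 285.3°; wind correction -18.3° → command heading 267.0°, groundspeed 122.6 kt

Leg 1: heading=304.8°, groundspeed=139.1 kt
Leg 2: heading=44.4°, groundspeed=125.6 kt
Leg 3: heading=267.0°, groundspeed=122.6 kt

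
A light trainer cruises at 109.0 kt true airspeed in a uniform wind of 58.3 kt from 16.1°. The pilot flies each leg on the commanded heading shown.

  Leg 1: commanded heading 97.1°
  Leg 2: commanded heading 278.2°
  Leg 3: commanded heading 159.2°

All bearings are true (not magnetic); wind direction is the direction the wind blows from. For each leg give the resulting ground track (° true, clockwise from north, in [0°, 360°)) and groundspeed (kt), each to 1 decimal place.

Leg 1: heading 97.1°; drift +30.0° → track 127.1°, groundspeed 115.3 kt
Leg 2: heading 278.2°; drift -26.3° → track 251.9°, groundspeed 130.5 kt
Leg 3: heading 159.2°; drift +12.7° → track 171.9°, groundspeed 159.5 kt

Leg 1: track=127.1°, groundspeed=115.3 kt
Leg 2: track=251.9°, groundspeed=130.5 kt
Leg 3: track=171.9°, groundspeed=159.5 kt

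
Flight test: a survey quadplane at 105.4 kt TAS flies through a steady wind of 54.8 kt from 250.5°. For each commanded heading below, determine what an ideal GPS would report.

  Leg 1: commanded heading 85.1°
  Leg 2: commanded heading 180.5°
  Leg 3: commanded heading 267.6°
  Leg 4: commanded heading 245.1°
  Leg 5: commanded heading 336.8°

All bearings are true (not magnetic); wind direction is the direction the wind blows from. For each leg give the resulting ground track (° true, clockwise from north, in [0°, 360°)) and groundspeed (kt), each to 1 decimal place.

Leg 1: heading 85.1°; drift -5.0° → track 80.1°, groundspeed 159.0 kt
Leg 2: heading 180.5°; drift -30.7° → track 149.8°, groundspeed 100.8 kt
Leg 3: heading 267.6°; drift +16.9° → track 284.5°, groundspeed 55.4 kt
Leg 4: heading 245.1°; drift -5.8° → track 239.3°, groundspeed 51.1 kt
Leg 5: heading 336.8°; drift +28.2° → track 5.0°, groundspeed 115.6 kt

Leg 1: track=80.1°, groundspeed=159.0 kt
Leg 2: track=149.8°, groundspeed=100.8 kt
Leg 3: track=284.5°, groundspeed=55.4 kt
Leg 4: track=239.3°, groundspeed=51.1 kt
Leg 5: track=5.0°, groundspeed=115.6 kt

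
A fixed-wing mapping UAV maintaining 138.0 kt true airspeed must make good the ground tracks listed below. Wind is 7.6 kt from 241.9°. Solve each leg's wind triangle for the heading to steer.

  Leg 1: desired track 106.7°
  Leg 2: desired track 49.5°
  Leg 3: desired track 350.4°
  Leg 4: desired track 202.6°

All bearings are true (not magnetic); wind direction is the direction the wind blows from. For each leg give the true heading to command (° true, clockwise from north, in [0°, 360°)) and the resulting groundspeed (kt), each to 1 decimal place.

Leg 1: heading=108.9°, groundspeed=143.3 kt
Leg 2: heading=48.8°, groundspeed=145.4 kt
Leg 3: heading=347.4°, groundspeed=140.2 kt
Leg 4: heading=204.6°, groundspeed=132.0 kt

Leg 1: desired track 106.7°; wind correction +2.2° → command heading 108.9°, groundspeed 143.3 kt
Leg 2: desired track 49.5°; wind correction -0.7° → command heading 48.8°, groundspeed 145.4 kt
Leg 3: desired track 350.4°; wind correction -3.0° → command heading 347.4°, groundspeed 140.2 kt
Leg 4: desired track 202.6°; wind correction +2.0° → command heading 204.6°, groundspeed 132.0 kt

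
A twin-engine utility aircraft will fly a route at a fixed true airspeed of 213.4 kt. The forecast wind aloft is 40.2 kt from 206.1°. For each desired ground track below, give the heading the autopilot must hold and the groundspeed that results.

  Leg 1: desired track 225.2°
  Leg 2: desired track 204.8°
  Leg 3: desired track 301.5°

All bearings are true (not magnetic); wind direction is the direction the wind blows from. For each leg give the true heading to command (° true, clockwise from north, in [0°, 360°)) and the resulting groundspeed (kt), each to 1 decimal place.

Leg 1: heading=221.7°, groundspeed=175.0 kt
Leg 2: heading=205.0°, groundspeed=173.2 kt
Leg 3: heading=290.7°, groundspeed=213.4 kt

Leg 1: desired track 225.2°; wind correction -3.5° → command heading 221.7°, groundspeed 175.0 kt
Leg 2: desired track 204.8°; wind correction +0.2° → command heading 205.0°, groundspeed 173.2 kt
Leg 3: desired track 301.5°; wind correction -10.8° → command heading 290.7°, groundspeed 213.4 kt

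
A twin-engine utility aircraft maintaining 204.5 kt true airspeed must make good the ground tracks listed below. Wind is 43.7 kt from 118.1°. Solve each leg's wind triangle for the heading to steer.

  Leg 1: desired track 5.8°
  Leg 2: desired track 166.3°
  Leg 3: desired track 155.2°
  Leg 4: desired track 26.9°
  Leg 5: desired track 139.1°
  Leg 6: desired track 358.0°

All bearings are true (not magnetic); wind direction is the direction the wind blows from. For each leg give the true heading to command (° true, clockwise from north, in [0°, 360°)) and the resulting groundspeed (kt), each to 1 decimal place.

Leg 1: desired track 5.8°; wind correction +11.4° → command heading 17.2°, groundspeed 217.0 kt
Leg 2: desired track 166.3°; wind correction -9.2° → command heading 157.1°, groundspeed 172.8 kt
Leg 3: desired track 155.2°; wind correction -7.4° → command heading 147.8°, groundspeed 167.9 kt
Leg 4: desired track 26.9°; wind correction +12.3° → command heading 39.2°, groundspeed 200.7 kt
Leg 5: desired track 139.1°; wind correction -4.4° → command heading 134.7°, groundspeed 163.1 kt
Leg 6: desired track 358.0°; wind correction +10.7° → command heading 8.7°, groundspeed 222.9 kt

Leg 1: heading=17.2°, groundspeed=217.0 kt
Leg 2: heading=157.1°, groundspeed=172.8 kt
Leg 3: heading=147.8°, groundspeed=167.9 kt
Leg 4: heading=39.2°, groundspeed=200.7 kt
Leg 5: heading=134.7°, groundspeed=163.1 kt
Leg 6: heading=8.7°, groundspeed=222.9 kt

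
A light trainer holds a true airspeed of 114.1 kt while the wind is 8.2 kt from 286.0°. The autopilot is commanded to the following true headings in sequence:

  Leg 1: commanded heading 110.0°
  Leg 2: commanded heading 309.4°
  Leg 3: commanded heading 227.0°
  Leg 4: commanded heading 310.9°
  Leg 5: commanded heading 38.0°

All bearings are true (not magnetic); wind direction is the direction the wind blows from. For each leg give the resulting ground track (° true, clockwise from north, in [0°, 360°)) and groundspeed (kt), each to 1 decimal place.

Leg 1: heading 110.0°; drift -0.3° → track 109.7°, groundspeed 122.3 kt
Leg 2: heading 309.4°; drift +1.8° → track 311.2°, groundspeed 106.6 kt
Leg 3: heading 227.0°; drift -3.7° → track 223.3°, groundspeed 110.1 kt
Leg 4: heading 310.9°; drift +1.9° → track 312.8°, groundspeed 106.7 kt
Leg 5: heading 38.0°; drift +3.7° → track 41.7°, groundspeed 117.4 kt

Leg 1: track=109.7°, groundspeed=122.3 kt
Leg 2: track=311.2°, groundspeed=106.6 kt
Leg 3: track=223.3°, groundspeed=110.1 kt
Leg 4: track=312.8°, groundspeed=106.7 kt
Leg 5: track=41.7°, groundspeed=117.4 kt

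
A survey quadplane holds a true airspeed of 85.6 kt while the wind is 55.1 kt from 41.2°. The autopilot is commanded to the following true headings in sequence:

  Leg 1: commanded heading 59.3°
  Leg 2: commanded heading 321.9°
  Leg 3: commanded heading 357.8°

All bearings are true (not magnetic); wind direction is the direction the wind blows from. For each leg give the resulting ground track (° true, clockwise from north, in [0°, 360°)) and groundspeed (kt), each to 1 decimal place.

Leg 1: track=86.6°, groundspeed=37.4 kt
Leg 2: track=286.2°, groundspeed=92.8 kt
Leg 3: track=318.1°, groundspeed=59.2 kt

Leg 1: heading 59.3°; drift +27.3° → track 86.6°, groundspeed 37.4 kt
Leg 2: heading 321.9°; drift -35.7° → track 286.2°, groundspeed 92.8 kt
Leg 3: heading 357.8°; drift -39.7° → track 318.1°, groundspeed 59.2 kt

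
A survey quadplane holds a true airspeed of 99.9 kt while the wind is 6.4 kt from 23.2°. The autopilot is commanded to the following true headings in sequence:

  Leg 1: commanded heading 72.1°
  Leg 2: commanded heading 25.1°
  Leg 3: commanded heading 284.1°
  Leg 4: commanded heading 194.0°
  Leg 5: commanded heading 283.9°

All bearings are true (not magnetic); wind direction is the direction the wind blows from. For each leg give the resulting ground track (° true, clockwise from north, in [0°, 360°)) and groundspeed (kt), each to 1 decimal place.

Leg 1: track=75.0°, groundspeed=95.8 kt
Leg 2: track=25.2°, groundspeed=93.5 kt
Leg 3: track=280.5°, groundspeed=101.1 kt
Leg 4: track=194.6°, groundspeed=106.2 kt
Leg 5: track=280.3°, groundspeed=101.1 kt

Leg 1: heading 72.1°; drift +2.9° → track 75.0°, groundspeed 95.8 kt
Leg 2: heading 25.1°; drift +0.1° → track 25.2°, groundspeed 93.5 kt
Leg 3: heading 284.1°; drift -3.6° → track 280.5°, groundspeed 101.1 kt
Leg 4: heading 194.0°; drift +0.6° → track 194.6°, groundspeed 106.2 kt
Leg 5: heading 283.9°; drift -3.6° → track 280.3°, groundspeed 101.1 kt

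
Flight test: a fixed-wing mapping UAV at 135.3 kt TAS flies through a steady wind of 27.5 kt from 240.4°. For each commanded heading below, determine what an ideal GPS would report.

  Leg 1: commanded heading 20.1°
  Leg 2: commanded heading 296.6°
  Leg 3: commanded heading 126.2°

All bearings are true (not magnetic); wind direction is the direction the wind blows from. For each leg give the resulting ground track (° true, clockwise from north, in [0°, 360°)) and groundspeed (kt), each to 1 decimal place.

Leg 1: track=26.6°, groundspeed=157.3 kt
Leg 2: track=307.4°, groundspeed=122.2 kt
Leg 3: track=116.5°, groundspeed=148.7 kt

Leg 1: heading 20.1°; drift +6.5° → track 26.6°, groundspeed 157.3 kt
Leg 2: heading 296.6°; drift +10.8° → track 307.4°, groundspeed 122.2 kt
Leg 3: heading 126.2°; drift -9.7° → track 116.5°, groundspeed 148.7 kt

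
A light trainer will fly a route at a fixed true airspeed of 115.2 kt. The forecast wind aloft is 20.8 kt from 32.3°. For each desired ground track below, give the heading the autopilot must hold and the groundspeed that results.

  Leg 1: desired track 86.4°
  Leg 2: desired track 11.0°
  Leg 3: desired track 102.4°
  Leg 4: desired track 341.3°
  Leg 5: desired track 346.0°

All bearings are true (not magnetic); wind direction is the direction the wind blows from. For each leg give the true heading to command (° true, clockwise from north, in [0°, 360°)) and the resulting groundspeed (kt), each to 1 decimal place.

Leg 1: desired track 86.4°; wind correction -8.4° → command heading 78.0°, groundspeed 101.8 kt
Leg 2: desired track 11.0°; wind correction +3.8° → command heading 14.8°, groundspeed 95.6 kt
Leg 3: desired track 102.4°; wind correction -9.8° → command heading 92.6°, groundspeed 106.4 kt
Leg 4: desired track 341.3°; wind correction +8.1° → command heading 349.4°, groundspeed 101.0 kt
Leg 5: desired track 346.0°; wind correction +7.5° → command heading 353.5°, groundspeed 99.8 kt

Leg 1: heading=78.0°, groundspeed=101.8 kt
Leg 2: heading=14.8°, groundspeed=95.6 kt
Leg 3: heading=92.6°, groundspeed=106.4 kt
Leg 4: heading=349.4°, groundspeed=101.0 kt
Leg 5: heading=353.5°, groundspeed=99.8 kt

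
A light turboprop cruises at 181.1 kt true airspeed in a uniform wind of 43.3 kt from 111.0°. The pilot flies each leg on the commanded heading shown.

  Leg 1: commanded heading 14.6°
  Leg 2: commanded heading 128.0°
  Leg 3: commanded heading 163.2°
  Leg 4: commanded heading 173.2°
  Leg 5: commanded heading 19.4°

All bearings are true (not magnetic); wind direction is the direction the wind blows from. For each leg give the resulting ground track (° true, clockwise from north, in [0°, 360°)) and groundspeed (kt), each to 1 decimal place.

Leg 1: track=1.6°, groundspeed=190.8 kt
Leg 2: track=133.2°, groundspeed=140.3 kt
Leg 3: track=175.7°, groundspeed=158.3 kt
Leg 4: track=186.6°, groundspeed=165.4 kt
Leg 5: track=6.0°, groundspeed=187.4 kt

Leg 1: heading 14.6°; drift -13.0° → track 1.6°, groundspeed 190.8 kt
Leg 2: heading 128.0°; drift +5.2° → track 133.2°, groundspeed 140.3 kt
Leg 3: heading 163.2°; drift +12.5° → track 175.7°, groundspeed 158.3 kt
Leg 4: heading 173.2°; drift +13.4° → track 186.6°, groundspeed 165.4 kt
Leg 5: heading 19.4°; drift -13.4° → track 6.0°, groundspeed 187.4 kt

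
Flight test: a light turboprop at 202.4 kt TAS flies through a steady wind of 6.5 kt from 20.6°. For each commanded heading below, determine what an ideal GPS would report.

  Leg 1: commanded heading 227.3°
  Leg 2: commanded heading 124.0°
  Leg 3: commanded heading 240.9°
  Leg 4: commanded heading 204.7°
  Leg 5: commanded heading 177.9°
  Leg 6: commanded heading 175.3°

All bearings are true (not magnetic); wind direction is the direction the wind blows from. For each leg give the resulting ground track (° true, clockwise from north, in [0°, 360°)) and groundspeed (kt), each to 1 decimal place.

Leg 1: track=226.5°, groundspeed=208.2 kt
Leg 2: track=125.8°, groundspeed=204.0 kt
Leg 3: track=239.7°, groundspeed=207.4 kt
Leg 4: track=204.6°, groundspeed=208.9 kt
Leg 5: track=178.6°, groundspeed=208.4 kt
Leg 6: track=176.1°, groundspeed=208.3 kt

Leg 1: heading 227.3°; drift -0.8° → track 226.5°, groundspeed 208.2 kt
Leg 2: heading 124.0°; drift +1.8° → track 125.8°, groundspeed 204.0 kt
Leg 3: heading 240.9°; drift -1.2° → track 239.7°, groundspeed 207.4 kt
Leg 4: heading 204.7°; drift -0.1° → track 204.6°, groundspeed 208.9 kt
Leg 5: heading 177.9°; drift +0.7° → track 178.6°, groundspeed 208.4 kt
Leg 6: heading 175.3°; drift +0.8° → track 176.1°, groundspeed 208.3 kt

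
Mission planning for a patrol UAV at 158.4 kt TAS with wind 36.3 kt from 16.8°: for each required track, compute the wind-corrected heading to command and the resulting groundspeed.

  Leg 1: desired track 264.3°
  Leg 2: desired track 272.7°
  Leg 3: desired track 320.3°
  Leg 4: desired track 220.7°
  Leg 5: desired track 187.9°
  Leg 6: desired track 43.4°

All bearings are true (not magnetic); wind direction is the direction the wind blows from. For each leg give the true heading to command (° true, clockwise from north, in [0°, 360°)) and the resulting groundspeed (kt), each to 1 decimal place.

Leg 1: desired track 264.3°; wind correction +12.2° → command heading 276.5°, groundspeed 168.7 kt
Leg 2: desired track 272.7°; wind correction +12.8° → command heading 285.5°, groundspeed 163.3 kt
Leg 3: desired track 320.3°; wind correction +11.0° → command heading 331.3°, groundspeed 135.4 kt
Leg 4: desired track 220.7°; wind correction +5.3° → command heading 226.0°, groundspeed 190.9 kt
Leg 5: desired track 187.9°; wind correction -2.0° → command heading 185.9°, groundspeed 194.2 kt
Leg 6: desired track 43.4°; wind correction -5.9° → command heading 37.5°, groundspeed 125.1 kt

Leg 1: heading=276.5°, groundspeed=168.7 kt
Leg 2: heading=285.5°, groundspeed=163.3 kt
Leg 3: heading=331.3°, groundspeed=135.4 kt
Leg 4: heading=226.0°, groundspeed=190.9 kt
Leg 5: heading=185.9°, groundspeed=194.2 kt
Leg 6: heading=37.5°, groundspeed=125.1 kt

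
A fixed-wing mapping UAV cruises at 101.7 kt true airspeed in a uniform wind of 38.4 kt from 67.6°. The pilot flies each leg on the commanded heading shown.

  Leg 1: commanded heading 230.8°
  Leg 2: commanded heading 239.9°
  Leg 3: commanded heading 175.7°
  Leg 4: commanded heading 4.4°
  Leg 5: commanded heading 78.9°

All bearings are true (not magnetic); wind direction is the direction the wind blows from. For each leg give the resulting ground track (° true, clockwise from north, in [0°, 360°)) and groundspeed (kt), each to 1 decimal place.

Leg 1: track=235.4°, groundspeed=138.9 kt
Leg 2: track=242.0°, groundspeed=139.8 kt
Leg 3: track=193.5°, groundspeed=119.3 kt
Leg 4: track=342.3°, groundspeed=91.1 kt
Leg 5: track=85.6°, groundspeed=64.5 kt

Leg 1: heading 230.8°; drift +4.6° → track 235.4°, groundspeed 138.9 kt
Leg 2: heading 239.9°; drift +2.1° → track 242.0°, groundspeed 139.8 kt
Leg 3: heading 175.7°; drift +17.8° → track 193.5°, groundspeed 119.3 kt
Leg 4: heading 4.4°; drift -22.1° → track 342.3°, groundspeed 91.1 kt
Leg 5: heading 78.9°; drift +6.7° → track 85.6°, groundspeed 64.5 kt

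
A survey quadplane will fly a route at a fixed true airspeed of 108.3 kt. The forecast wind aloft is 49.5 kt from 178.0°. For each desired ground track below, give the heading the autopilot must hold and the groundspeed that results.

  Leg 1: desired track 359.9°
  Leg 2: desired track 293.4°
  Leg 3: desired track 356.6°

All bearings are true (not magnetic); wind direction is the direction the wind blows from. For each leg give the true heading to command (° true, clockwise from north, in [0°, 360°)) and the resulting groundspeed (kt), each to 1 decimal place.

Leg 1: desired track 359.9°; wind correction +0.9° → command heading 0.8°, groundspeed 157.8 kt
Leg 2: desired track 293.4°; wind correction -24.4° → command heading 269.0°, groundspeed 119.9 kt
Leg 3: desired track 356.6°; wind correction -0.6° → command heading 356.0°, groundspeed 157.8 kt

Leg 1: heading=0.8°, groundspeed=157.8 kt
Leg 2: heading=269.0°, groundspeed=119.9 kt
Leg 3: heading=356.0°, groundspeed=157.8 kt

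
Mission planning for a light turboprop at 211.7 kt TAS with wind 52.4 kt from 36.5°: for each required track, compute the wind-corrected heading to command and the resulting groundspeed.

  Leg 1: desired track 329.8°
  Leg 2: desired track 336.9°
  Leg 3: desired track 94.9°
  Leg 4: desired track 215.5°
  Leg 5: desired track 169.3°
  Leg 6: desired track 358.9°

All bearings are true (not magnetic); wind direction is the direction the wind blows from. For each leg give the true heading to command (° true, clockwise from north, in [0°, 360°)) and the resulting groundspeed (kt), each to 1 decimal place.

Leg 1: heading=342.9°, groundspeed=185.4 kt
Leg 2: heading=349.2°, groundspeed=180.3 kt
Leg 3: heading=82.7°, groundspeed=179.5 kt
Leg 4: heading=215.3°, groundspeed=264.1 kt
Leg 5: heading=158.8°, groundspeed=243.8 kt
Leg 6: heading=7.6°, groundspeed=167.8 kt

Leg 1: desired track 329.8°; wind correction +13.1° → command heading 342.9°, groundspeed 185.4 kt
Leg 2: desired track 336.9°; wind correction +12.3° → command heading 349.2°, groundspeed 180.3 kt
Leg 3: desired track 94.9°; wind correction -12.2° → command heading 82.7°, groundspeed 179.5 kt
Leg 4: desired track 215.5°; wind correction -0.2° → command heading 215.3°, groundspeed 264.1 kt
Leg 5: desired track 169.3°; wind correction -10.5° → command heading 158.8°, groundspeed 243.8 kt
Leg 6: desired track 358.9°; wind correction +8.7° → command heading 7.6°, groundspeed 167.8 kt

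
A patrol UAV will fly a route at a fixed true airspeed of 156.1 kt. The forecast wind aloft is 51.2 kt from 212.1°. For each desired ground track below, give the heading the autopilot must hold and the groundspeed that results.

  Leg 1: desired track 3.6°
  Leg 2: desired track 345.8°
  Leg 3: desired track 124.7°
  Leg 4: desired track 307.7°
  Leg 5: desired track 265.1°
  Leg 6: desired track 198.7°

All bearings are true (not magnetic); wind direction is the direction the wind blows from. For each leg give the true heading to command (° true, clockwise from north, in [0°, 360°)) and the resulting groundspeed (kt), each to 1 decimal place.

Leg 1: heading=354.6°, groundspeed=199.2 kt
Leg 2: heading=332.1°, groundspeed=187.0 kt
Leg 3: heading=143.8°, groundspeed=145.2 kt
Leg 4: heading=288.6°, groundspeed=152.5 kt
Leg 5: heading=249.9°, groundspeed=119.8 kt
Leg 6: heading=203.1°, groundspeed=105.8 kt

Leg 1: desired track 3.6°; wind correction -9.0° → command heading 354.6°, groundspeed 199.2 kt
Leg 2: desired track 345.8°; wind correction -13.7° → command heading 332.1°, groundspeed 187.0 kt
Leg 3: desired track 124.7°; wind correction +19.1° → command heading 143.8°, groundspeed 145.2 kt
Leg 4: desired track 307.7°; wind correction -19.1° → command heading 288.6°, groundspeed 152.5 kt
Leg 5: desired track 265.1°; wind correction -15.2° → command heading 249.9°, groundspeed 119.8 kt
Leg 6: desired track 198.7°; wind correction +4.4° → command heading 203.1°, groundspeed 105.8 kt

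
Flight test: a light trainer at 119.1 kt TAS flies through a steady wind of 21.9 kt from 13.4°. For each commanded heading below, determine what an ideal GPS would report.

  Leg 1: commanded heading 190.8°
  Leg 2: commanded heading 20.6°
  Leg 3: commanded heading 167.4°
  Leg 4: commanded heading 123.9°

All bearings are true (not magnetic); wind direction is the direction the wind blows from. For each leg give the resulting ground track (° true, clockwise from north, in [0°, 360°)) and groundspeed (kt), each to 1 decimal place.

Leg 1: track=191.2°, groundspeed=141.0 kt
Leg 2: track=22.2°, groundspeed=97.4 kt
Leg 3: track=171.4°, groundspeed=139.1 kt
Leg 4: track=133.1°, groundspeed=128.4 kt

Leg 1: heading 190.8°; drift +0.4° → track 191.2°, groundspeed 141.0 kt
Leg 2: heading 20.6°; drift +1.6° → track 22.2°, groundspeed 97.4 kt
Leg 3: heading 167.4°; drift +4.0° → track 171.4°, groundspeed 139.1 kt
Leg 4: heading 123.9°; drift +9.2° → track 133.1°, groundspeed 128.4 kt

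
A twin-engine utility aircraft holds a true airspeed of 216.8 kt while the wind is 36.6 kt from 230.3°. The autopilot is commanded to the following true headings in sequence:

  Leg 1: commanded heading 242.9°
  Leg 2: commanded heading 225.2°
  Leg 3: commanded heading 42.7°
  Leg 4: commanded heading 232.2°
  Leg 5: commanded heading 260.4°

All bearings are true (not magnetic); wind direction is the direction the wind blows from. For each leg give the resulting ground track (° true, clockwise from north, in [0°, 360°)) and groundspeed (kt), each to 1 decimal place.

Leg 1: track=245.4°, groundspeed=181.3 kt
Leg 2: track=224.2°, groundspeed=180.4 kt
Leg 3: track=43.8°, groundspeed=253.1 kt
Leg 4: track=232.6°, groundspeed=180.2 kt
Leg 5: track=266.1°, groundspeed=186.0 kt

Leg 1: heading 242.9°; drift +2.5° → track 245.4°, groundspeed 181.3 kt
Leg 2: heading 225.2°; drift -1.0° → track 224.2°, groundspeed 180.4 kt
Leg 3: heading 42.7°; drift +1.1° → track 43.8°, groundspeed 253.1 kt
Leg 4: heading 232.2°; drift +0.4° → track 232.6°, groundspeed 180.2 kt
Leg 5: heading 260.4°; drift +5.7° → track 266.1°, groundspeed 186.0 kt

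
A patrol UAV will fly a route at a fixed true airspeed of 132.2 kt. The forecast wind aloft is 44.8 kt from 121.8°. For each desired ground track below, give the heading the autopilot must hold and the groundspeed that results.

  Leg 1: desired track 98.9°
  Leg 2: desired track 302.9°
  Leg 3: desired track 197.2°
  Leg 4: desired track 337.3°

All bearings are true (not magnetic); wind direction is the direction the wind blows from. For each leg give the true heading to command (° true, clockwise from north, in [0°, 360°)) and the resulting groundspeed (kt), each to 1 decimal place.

Leg 1: desired track 98.9°; wind correction +7.6° → command heading 106.5°, groundspeed 89.8 kt
Leg 2: desired track 302.9°; wind correction +0.4° → command heading 303.3°, groundspeed 177.0 kt
Leg 3: desired track 197.2°; wind correction -19.1° → command heading 178.1°, groundspeed 113.6 kt
Leg 4: desired track 337.3°; wind correction +11.3° → command heading 348.6°, groundspeed 166.1 kt

Leg 1: heading=106.5°, groundspeed=89.8 kt
Leg 2: heading=303.3°, groundspeed=177.0 kt
Leg 3: heading=178.1°, groundspeed=113.6 kt
Leg 4: heading=348.6°, groundspeed=166.1 kt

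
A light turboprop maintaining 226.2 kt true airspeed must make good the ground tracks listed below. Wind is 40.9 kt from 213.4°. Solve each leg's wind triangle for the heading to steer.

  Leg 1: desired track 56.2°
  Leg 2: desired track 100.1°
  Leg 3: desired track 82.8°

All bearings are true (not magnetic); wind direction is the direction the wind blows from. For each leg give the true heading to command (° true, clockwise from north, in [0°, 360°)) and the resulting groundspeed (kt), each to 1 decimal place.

Leg 1: desired track 56.2°; wind correction +4.0° → command heading 60.2°, groundspeed 263.3 kt
Leg 2: desired track 100.1°; wind correction +9.6° → command heading 109.7°, groundspeed 239.2 kt
Leg 3: desired track 82.8°; wind correction +7.9° → command heading 90.7°, groundspeed 250.7 kt

Leg 1: heading=60.2°, groundspeed=263.3 kt
Leg 2: heading=109.7°, groundspeed=239.2 kt
Leg 3: heading=90.7°, groundspeed=250.7 kt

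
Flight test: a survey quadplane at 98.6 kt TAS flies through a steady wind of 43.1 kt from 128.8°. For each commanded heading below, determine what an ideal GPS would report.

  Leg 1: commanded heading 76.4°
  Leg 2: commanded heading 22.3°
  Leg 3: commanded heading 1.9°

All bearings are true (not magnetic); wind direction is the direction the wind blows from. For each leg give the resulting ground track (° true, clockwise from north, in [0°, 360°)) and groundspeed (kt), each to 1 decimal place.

Leg 1: heading 76.4°; drift -25.3° → track 51.1°, groundspeed 80.0 kt
Leg 2: heading 22.3°; drift -20.4° → track 1.9°, groundspeed 118.3 kt
Leg 3: heading 1.9°; drift -15.5° → track 346.4°, groundspeed 129.2 kt

Leg 1: track=51.1°, groundspeed=80.0 kt
Leg 2: track=1.9°, groundspeed=118.3 kt
Leg 3: track=346.4°, groundspeed=129.2 kt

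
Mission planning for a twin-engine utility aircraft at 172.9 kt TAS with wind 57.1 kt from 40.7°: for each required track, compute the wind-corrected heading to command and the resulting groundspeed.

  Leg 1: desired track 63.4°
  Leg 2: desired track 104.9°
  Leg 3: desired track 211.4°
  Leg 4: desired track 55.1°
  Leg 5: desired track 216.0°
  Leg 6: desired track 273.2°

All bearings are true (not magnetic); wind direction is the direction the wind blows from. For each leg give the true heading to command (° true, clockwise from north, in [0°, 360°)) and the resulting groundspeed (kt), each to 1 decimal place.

Leg 1: heading=56.1°, groundspeed=118.8 kt
Leg 2: heading=87.6°, groundspeed=140.2 kt
Leg 3: heading=208.3°, groundspeed=229.0 kt
Leg 4: heading=50.4°, groundspeed=117.0 kt
Leg 5: heading=214.4°, groundspeed=229.7 kt
Leg 6: heading=288.4°, groundspeed=201.6 kt

Leg 1: desired track 63.4°; wind correction -7.3° → command heading 56.1°, groundspeed 118.8 kt
Leg 2: desired track 104.9°; wind correction -17.3° → command heading 87.6°, groundspeed 140.2 kt
Leg 3: desired track 211.4°; wind correction -3.1° → command heading 208.3°, groundspeed 229.0 kt
Leg 4: desired track 55.1°; wind correction -4.7° → command heading 50.4°, groundspeed 117.0 kt
Leg 5: desired track 216.0°; wind correction -1.6° → command heading 214.4°, groundspeed 229.7 kt
Leg 6: desired track 273.2°; wind correction +15.2° → command heading 288.4°, groundspeed 201.6 kt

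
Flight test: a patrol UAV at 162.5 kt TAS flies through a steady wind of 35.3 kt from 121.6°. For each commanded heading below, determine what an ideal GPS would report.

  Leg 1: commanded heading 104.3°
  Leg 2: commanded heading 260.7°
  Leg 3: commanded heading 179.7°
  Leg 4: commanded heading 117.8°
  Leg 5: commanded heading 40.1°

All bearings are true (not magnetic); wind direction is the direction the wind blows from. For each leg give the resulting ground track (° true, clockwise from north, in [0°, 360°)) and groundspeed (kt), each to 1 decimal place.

Leg 1: heading 104.3°; drift -4.7° → track 99.6°, groundspeed 129.2 kt
Leg 2: heading 260.7°; drift +7.0° → track 267.7°, groundspeed 190.6 kt
Leg 3: heading 179.7°; drift +11.8° → track 191.5°, groundspeed 146.9 kt
Leg 4: heading 117.8°; drift -1.1° → track 116.7°, groundspeed 127.3 kt
Leg 5: heading 40.1°; drift -12.5° → track 27.6°, groundspeed 161.1 kt

Leg 1: track=99.6°, groundspeed=129.2 kt
Leg 2: track=267.7°, groundspeed=190.6 kt
Leg 3: track=191.5°, groundspeed=146.9 kt
Leg 4: track=116.7°, groundspeed=127.3 kt
Leg 5: track=27.6°, groundspeed=161.1 kt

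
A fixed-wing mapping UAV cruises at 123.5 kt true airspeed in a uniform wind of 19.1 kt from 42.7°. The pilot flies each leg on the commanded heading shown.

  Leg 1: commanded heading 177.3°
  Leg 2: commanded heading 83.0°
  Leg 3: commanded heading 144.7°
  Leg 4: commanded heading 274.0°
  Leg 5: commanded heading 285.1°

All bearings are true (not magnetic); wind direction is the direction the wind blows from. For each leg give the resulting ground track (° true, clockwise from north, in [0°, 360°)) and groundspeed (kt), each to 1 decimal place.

Leg 1: heading 177.3°; drift +5.7° → track 183.0°, groundspeed 137.6 kt
Leg 2: heading 83.0°; drift +6.5° → track 89.5°, groundspeed 109.6 kt
Leg 3: heading 144.7°; drift +8.3° → track 153.0°, groundspeed 128.8 kt
Leg 4: heading 274.0°; drift -6.3° → track 267.7°, groundspeed 136.3 kt
Leg 5: heading 285.1°; drift -7.3° → track 277.8°, groundspeed 133.4 kt

Leg 1: track=183.0°, groundspeed=137.6 kt
Leg 2: track=89.5°, groundspeed=109.6 kt
Leg 3: track=153.0°, groundspeed=128.8 kt
Leg 4: track=267.7°, groundspeed=136.3 kt
Leg 5: track=277.8°, groundspeed=133.4 kt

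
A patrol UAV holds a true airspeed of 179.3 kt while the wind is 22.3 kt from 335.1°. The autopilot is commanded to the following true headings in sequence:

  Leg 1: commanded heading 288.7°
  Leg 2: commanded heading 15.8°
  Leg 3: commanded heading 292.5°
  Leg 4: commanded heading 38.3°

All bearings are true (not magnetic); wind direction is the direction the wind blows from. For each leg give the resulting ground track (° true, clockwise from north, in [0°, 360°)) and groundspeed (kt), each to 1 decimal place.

Leg 1: track=283.1°, groundspeed=164.7 kt
Leg 2: track=20.9°, groundspeed=163.0 kt
Leg 3: track=287.2°, groundspeed=163.6 kt
Leg 4: track=45.0°, groundspeed=170.4 kt

Leg 1: heading 288.7°; drift -5.6° → track 283.1°, groundspeed 164.7 kt
Leg 2: heading 15.8°; drift +5.1° → track 20.9°, groundspeed 163.0 kt
Leg 3: heading 292.5°; drift -5.3° → track 287.2°, groundspeed 163.6 kt
Leg 4: heading 38.3°; drift +6.7° → track 45.0°, groundspeed 170.4 kt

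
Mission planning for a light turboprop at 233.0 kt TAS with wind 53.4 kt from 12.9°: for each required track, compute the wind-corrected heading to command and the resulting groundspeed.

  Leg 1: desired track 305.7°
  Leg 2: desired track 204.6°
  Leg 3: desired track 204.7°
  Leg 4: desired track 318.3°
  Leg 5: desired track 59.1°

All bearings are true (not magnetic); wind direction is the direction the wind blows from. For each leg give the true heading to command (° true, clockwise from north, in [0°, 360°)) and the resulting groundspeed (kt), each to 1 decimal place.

Leg 1: heading=317.9°, groundspeed=207.0 kt
Leg 2: heading=207.3°, groundspeed=285.0 kt
Leg 3: heading=207.4°, groundspeed=285.0 kt
Leg 4: heading=329.1°, groundspeed=198.0 kt
Leg 5: heading=49.6°, groundspeed=192.8 kt

Leg 1: desired track 305.7°; wind correction +12.2° → command heading 317.9°, groundspeed 207.0 kt
Leg 2: desired track 204.6°; wind correction +2.7° → command heading 207.3°, groundspeed 285.0 kt
Leg 3: desired track 204.7°; wind correction +2.7° → command heading 207.4°, groundspeed 285.0 kt
Leg 4: desired track 318.3°; wind correction +10.8° → command heading 329.1°, groundspeed 198.0 kt
Leg 5: desired track 59.1°; wind correction -9.5° → command heading 49.6°, groundspeed 192.8 kt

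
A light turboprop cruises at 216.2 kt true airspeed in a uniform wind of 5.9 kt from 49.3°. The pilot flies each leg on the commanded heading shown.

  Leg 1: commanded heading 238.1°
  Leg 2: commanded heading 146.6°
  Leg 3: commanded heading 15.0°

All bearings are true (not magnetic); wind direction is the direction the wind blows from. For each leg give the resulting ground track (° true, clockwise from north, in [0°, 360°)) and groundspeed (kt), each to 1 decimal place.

Leg 1: heading 238.1°; drift -0.2° → track 237.9°, groundspeed 222.0 kt
Leg 2: heading 146.6°; drift +1.5° → track 148.1°, groundspeed 217.0 kt
Leg 3: heading 15.0°; drift -0.9° → track 14.1°, groundspeed 211.4 kt

Leg 1: track=237.9°, groundspeed=222.0 kt
Leg 2: track=148.1°, groundspeed=217.0 kt
Leg 3: track=14.1°, groundspeed=211.4 kt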